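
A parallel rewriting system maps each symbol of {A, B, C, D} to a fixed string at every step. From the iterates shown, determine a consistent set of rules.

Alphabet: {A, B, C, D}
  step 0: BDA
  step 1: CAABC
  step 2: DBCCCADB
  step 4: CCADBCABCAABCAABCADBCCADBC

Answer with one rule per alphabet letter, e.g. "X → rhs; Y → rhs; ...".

  step 1 ⇒ step 2: CAABC ⇒ DB·C·C·CA·DB
    A ↦ C
    B ↦ CA
    C ↦ DB
  step 0 ⇒ step 1: BDA ⇒ CA·AB·C
    D ↦ AB

A->C, B->CA, C->DB, D->AB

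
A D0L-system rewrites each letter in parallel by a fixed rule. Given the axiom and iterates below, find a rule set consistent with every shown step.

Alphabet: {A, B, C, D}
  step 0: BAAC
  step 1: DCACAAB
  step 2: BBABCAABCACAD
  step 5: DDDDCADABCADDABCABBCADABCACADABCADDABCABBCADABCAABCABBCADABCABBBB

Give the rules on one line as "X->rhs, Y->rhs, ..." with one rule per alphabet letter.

A->CA, B->D, C->AB, D->BB

  step 1 ⇒ step 2: DCACAAB ⇒ BB·AB·CA·AB·CA·CA·D
    A ↦ CA
    B ↦ D
    C ↦ AB
    D ↦ BB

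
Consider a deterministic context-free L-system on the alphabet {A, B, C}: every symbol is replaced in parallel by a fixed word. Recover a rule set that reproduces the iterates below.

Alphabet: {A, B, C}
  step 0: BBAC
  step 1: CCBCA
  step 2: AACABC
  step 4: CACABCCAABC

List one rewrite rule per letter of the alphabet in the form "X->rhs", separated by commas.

A->BC, B->C, C->A

  step 1 ⇒ step 2: CCBCA ⇒ A·A·C·A·BC
    A ↦ BC
    B ↦ C
    C ↦ A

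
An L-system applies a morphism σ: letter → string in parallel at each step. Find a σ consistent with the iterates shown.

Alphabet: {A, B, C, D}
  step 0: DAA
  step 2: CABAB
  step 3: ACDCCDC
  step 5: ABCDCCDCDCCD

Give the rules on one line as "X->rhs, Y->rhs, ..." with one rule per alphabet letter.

A->CD, B->C, C->A, D->B

  step 2 ⇒ step 3: CABAB ⇒ A·CD·C·CD·C
    A ↦ CD
    B ↦ C
    C ↦ A
    D ↦ B  (constrained at step 0)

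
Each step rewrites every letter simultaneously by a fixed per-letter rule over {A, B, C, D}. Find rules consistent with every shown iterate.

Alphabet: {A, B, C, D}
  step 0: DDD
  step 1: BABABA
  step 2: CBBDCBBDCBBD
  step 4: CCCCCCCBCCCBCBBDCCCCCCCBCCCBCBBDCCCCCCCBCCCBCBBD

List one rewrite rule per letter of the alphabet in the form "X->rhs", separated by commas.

A->BD, B->CB, C->CC, D->BA

  step 1 ⇒ step 2: BABABA ⇒ CB·BD·CB·BD·CB·BD
    A ↦ BD
    B ↦ CB
    C ↦ CC  (constrained at step 2)
  step 0 ⇒ step 1: DDD ⇒ BA·BA·BA
    D ↦ BA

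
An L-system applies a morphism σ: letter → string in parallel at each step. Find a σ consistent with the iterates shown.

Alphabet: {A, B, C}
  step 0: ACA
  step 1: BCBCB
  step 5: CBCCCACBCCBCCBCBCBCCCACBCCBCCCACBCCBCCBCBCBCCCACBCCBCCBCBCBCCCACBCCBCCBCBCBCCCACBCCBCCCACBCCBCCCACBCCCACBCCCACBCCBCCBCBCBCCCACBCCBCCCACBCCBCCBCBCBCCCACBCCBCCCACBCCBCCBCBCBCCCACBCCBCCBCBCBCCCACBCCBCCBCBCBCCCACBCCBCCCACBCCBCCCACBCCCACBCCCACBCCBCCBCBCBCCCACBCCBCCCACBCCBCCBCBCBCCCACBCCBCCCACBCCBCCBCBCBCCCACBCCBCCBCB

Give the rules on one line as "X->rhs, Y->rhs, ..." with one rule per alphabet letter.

  step 0 ⇒ step 1: ACA ⇒ B·CBC·B
    A ↦ B
    C ↦ CBC
    B ↦ CCA  (constrained at step 1)

A->B, B->CCA, C->CBC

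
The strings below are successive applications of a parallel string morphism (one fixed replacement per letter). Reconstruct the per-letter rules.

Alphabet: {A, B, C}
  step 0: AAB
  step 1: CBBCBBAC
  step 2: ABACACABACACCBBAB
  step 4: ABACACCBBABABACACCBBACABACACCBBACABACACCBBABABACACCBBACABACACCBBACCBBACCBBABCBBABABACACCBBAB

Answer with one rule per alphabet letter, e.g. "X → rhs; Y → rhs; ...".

  step 1 ⇒ step 2: CBBCBBAC ⇒ AB·AC·AC·AB·AC·AC·CBB·AB
    A ↦ CBB
    B ↦ AC
    C ↦ AB

A->CBB, B->AC, C->AB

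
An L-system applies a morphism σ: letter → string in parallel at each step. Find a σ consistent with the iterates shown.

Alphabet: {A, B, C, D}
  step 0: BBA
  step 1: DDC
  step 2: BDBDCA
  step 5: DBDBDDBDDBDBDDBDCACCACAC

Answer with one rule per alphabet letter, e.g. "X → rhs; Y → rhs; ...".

A->C, B->D, C->CA, D->BD

  step 1 ⇒ step 2: DDC ⇒ BD·BD·CA
    C ↦ CA
    D ↦ BD
  step 0 ⇒ step 1: BBA ⇒ D·D·C
    A ↦ C
  step 0 ⇒ step 1: BBA ⇒ D·D·C
    B ↦ D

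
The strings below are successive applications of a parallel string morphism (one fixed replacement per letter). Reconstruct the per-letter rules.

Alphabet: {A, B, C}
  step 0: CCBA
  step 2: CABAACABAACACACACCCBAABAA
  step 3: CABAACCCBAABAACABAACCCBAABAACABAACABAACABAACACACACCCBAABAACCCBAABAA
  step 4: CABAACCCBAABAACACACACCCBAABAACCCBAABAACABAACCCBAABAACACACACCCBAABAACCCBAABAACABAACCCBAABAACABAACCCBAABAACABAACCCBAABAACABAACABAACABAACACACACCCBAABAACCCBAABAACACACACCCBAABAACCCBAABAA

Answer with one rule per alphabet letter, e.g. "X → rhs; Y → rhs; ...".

  step 3 ⇒ step 4: CABAACCCBAABAACABAACCCBAABAACABAACABAACABAACACACACCCBAABAACCCBAABAA ⇒ CA·BAA·CCC·BAA·BAA·CA·CA·CA·CCC·BAA·BAA·CCC·BAA·BAA·CA·BAA·CCC·BAA·BAA·CA·CA·CA·CCC·BAA·BAA·CCC·BAA·BAA·CA·BAA·CCC·BAA·BAA·CA·BAA·CCC·BAA·BAA·CA·BAA·CCC·BAA·BAA·CA·BAA·CA·BAA·CA·BAA·CA·CA·CA·CCC·BAA·BAA·CCC·BAA·BAA·CA·CA·CA·CCC·BAA·BAA·CCC·BAA·BAA
    A ↦ BAA
    B ↦ CCC
    C ↦ CA

A->BAA, B->CCC, C->CA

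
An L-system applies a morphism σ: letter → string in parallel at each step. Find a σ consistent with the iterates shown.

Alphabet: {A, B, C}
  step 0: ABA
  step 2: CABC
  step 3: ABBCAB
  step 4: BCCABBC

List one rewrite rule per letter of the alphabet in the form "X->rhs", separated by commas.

  step 3 ⇒ step 4: ABBCAB ⇒ B·C·C·AB·B·C
    A ↦ B
    B ↦ C
    C ↦ AB

A->B, B->C, C->AB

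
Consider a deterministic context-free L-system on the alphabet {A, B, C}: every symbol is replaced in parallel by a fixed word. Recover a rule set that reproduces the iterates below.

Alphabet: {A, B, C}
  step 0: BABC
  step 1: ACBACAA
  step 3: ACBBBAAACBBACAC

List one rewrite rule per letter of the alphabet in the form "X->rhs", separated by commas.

A->B, B->AC, C->AA

  step 0 ⇒ step 1: BABC ⇒ AC·B·AC·AA
    A ↦ B
    B ↦ AC
    C ↦ AA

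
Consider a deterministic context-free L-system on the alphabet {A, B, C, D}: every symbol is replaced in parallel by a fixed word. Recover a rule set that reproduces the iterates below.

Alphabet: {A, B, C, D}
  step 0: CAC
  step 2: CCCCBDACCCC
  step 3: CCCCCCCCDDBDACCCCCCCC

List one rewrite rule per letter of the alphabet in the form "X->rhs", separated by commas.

  step 2 ⇒ step 3: CCCCBDACCCC ⇒ CC·CC·CC·CC·DD·B·DA·CC·CC·CC·CC
    A ↦ DA
    B ↦ DD
    C ↦ CC
    D ↦ B

A->DA, B->DD, C->CC, D->B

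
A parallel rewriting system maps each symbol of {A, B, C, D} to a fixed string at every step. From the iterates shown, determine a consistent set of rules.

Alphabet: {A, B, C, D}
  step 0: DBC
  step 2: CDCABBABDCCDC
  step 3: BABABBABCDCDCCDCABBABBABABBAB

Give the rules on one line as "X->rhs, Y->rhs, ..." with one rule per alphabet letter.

A->C, B->DC, C->BAB, D->AB

  step 2 ⇒ step 3: CDCABBABDCCDC ⇒ BAB·AB·BAB·C·DC·DC·C·DC·AB·BAB·BAB·AB·BAB
    A ↦ C
    B ↦ DC
    C ↦ BAB
    D ↦ AB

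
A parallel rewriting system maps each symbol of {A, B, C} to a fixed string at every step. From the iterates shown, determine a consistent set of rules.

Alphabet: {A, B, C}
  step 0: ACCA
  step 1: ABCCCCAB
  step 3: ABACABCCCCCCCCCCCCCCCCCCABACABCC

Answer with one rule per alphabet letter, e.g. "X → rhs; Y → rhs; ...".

  step 0 ⇒ step 1: ACCA ⇒ AB·CC·CC·AB
    A ↦ AB
    C ↦ CC
    B ↦ AC  (constrained at step 1)

A->AB, B->AC, C->CC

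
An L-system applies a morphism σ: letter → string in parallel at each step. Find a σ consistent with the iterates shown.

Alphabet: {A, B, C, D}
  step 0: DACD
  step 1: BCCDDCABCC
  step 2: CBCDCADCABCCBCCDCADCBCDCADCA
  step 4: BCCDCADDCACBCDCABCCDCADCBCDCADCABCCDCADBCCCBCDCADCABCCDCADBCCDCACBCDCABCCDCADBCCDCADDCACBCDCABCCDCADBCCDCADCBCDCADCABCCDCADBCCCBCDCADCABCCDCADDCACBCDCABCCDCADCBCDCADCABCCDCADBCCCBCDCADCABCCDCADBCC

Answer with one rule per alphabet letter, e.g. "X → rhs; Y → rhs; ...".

  step 1 ⇒ step 2: BCCDDCABCC ⇒ CBC·DCA·DCA·BCC·BCC·DCA·D·CBC·DCA·DCA
    A ↦ D
    B ↦ CBC
    C ↦ DCA
    D ↦ BCC

A->D, B->CBC, C->DCA, D->BCC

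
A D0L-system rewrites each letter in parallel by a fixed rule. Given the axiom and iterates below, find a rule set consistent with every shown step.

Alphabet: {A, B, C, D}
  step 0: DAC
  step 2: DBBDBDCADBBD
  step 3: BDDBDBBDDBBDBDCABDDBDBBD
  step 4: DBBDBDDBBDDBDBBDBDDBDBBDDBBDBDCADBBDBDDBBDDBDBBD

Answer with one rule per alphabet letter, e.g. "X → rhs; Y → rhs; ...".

  step 3 ⇒ step 4: BDDBDBBDDBBDBDCABDDBDBBD ⇒ DB·BD·BD·DB·BD·DB·DB·BD·BD·DB·DB·BD·DB·BD·BD·CA·DB·BD·BD·DB·BD·DB·DB·BD
    A ↦ CA
    B ↦ DB
    C ↦ BD
    D ↦ BD

A->CA, B->DB, C->BD, D->BD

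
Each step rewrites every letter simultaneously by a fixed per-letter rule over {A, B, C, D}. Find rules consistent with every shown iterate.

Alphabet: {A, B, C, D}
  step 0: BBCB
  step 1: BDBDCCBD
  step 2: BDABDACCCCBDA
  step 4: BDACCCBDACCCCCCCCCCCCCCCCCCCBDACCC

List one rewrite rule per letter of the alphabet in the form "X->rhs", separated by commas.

  step 1 ⇒ step 2: BDBDCCBD ⇒ BD·A·BD·A·CC·CC·BD·A
    B ↦ BD
    C ↦ CC
    D ↦ A
    A ↦ C  (constrained at step 2)

A->C, B->BD, C->CC, D->A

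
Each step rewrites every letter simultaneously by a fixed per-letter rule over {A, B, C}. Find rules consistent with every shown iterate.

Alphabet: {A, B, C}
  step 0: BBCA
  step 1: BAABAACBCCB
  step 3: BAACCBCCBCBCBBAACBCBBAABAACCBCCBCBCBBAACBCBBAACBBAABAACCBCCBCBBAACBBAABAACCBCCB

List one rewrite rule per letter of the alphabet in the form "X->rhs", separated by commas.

A->CCB, B->BAA, C->CB

  step 0 ⇒ step 1: BBCA ⇒ BAA·BAA·CB·CCB
    A ↦ CCB
    B ↦ BAA
    C ↦ CB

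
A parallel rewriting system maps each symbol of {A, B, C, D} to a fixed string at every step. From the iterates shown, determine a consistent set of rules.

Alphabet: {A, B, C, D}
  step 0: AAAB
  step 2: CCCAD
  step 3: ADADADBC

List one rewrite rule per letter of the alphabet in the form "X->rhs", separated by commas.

  step 2 ⇒ step 3: CCCAD ⇒ AD·AD·AD·B·C
    A ↦ B
    C ↦ AD
    D ↦ C
    B ↦ C  (constrained at step 0)

A->B, B->C, C->AD, D->C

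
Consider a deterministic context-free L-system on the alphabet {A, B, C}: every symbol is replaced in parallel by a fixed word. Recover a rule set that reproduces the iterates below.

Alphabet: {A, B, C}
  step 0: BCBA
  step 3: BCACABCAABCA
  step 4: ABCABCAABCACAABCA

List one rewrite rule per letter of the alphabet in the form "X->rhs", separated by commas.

A->CA, B->A, C->B

  step 3 ⇒ step 4: BCACABCAABCA ⇒ A·B·CA·B·CA·A·B·CA·CA·A·B·CA
    A ↦ CA
    B ↦ A
    C ↦ B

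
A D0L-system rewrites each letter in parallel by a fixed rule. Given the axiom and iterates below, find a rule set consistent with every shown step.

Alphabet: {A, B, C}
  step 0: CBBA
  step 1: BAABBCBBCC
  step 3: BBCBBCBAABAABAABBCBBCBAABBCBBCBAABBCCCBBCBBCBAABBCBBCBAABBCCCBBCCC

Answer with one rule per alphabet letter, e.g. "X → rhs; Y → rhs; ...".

  step 0 ⇒ step 1: CBBA ⇒ BAA·BBC·BBC·C
    A ↦ C
    B ↦ BBC
    C ↦ BAA

A->C, B->BBC, C->BAA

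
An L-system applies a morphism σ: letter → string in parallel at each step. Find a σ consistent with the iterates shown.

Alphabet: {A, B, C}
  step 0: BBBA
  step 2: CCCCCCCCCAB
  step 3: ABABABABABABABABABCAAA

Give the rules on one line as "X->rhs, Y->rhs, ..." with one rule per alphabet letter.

  step 2 ⇒ step 3: CCCCCCCCCAB ⇒ AB·AB·AB·AB·AB·AB·AB·AB·AB·C·AAA
    A ↦ C
    B ↦ AAA
    C ↦ AB

A->C, B->AAA, C->AB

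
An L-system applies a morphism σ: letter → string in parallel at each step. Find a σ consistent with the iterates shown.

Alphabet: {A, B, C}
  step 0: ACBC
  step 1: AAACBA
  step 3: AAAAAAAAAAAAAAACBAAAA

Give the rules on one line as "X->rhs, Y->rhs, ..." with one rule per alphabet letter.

A->AA, B->CB, C->A

  step 0 ⇒ step 1: ACBC ⇒ AA·A·CB·A
    A ↦ AA
    B ↦ CB
    C ↦ A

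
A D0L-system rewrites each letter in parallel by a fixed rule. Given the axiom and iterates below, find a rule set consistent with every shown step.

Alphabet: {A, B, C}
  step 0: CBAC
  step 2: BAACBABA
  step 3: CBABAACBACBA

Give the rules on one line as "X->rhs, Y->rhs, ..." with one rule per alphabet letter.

  step 2 ⇒ step 3: BAACBABA ⇒ C·BA·BA·A·C·BA·C·BA
    A ↦ BA
    B ↦ C
    C ↦ A

A->BA, B->C, C->A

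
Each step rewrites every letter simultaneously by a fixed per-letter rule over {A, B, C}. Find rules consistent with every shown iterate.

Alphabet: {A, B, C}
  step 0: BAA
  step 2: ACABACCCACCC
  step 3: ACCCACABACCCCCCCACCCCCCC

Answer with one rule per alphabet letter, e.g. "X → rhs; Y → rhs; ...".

  step 2 ⇒ step 3: ACABACCCACCC ⇒ AC·CC·AC·AB·AC·CC·CC·CC·AC·CC·CC·CC
    A ↦ AC
    B ↦ AB
    C ↦ CC

A->AC, B->AB, C->CC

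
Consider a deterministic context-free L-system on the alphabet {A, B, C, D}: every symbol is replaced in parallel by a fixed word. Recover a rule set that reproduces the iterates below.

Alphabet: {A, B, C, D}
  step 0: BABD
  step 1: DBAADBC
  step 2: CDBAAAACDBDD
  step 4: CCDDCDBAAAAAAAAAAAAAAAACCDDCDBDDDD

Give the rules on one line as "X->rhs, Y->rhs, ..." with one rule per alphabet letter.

  step 1 ⇒ step 2: DBAADBC ⇒ C·DB·AA·AA·C·DB·DD
    A ↦ AA
    B ↦ DB
    C ↦ DD
    D ↦ C

A->AA, B->DB, C->DD, D->C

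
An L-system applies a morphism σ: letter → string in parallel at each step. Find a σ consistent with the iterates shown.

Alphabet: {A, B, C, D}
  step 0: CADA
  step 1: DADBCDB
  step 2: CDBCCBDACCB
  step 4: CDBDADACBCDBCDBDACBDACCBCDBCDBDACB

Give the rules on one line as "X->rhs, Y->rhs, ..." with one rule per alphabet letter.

A->DB, B->CB, C->DA, D->C

  step 1 ⇒ step 2: DADBCDB ⇒ C·DB·C·CB·DA·C·CB
    A ↦ DB
    B ↦ CB
    C ↦ DA
    D ↦ C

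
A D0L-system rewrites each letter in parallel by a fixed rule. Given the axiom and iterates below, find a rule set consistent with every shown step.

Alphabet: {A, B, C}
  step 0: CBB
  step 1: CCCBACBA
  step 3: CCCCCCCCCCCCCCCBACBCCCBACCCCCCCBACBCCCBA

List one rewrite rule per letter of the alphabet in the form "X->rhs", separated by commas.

A->CB, B->CBA, C->CC

  step 0 ⇒ step 1: CBB ⇒ CC·CBA·CBA
    B ↦ CBA
    C ↦ CC
    A ↦ CB  (constrained at step 1)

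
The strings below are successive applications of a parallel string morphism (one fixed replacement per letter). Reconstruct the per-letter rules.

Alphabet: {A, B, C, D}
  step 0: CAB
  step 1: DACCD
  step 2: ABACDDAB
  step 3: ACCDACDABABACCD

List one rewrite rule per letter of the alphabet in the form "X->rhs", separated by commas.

A->AC, B->CD, C->D, D->AB

  step 2 ⇒ step 3: ABACDDAB ⇒ AC·CD·AC·D·AB·AB·AC·CD
    A ↦ AC
    B ↦ CD
    C ↦ D
    D ↦ AB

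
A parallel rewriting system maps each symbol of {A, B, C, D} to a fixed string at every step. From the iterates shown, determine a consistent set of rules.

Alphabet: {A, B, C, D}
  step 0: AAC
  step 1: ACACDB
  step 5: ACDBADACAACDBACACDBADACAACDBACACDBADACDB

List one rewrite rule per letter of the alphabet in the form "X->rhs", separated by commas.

A->AC, B->D, C->DB, D->A

  step 0 ⇒ step 1: AAC ⇒ AC·AC·DB
    A ↦ AC
    C ↦ DB
    B ↦ D  (constrained at step 1)
    D ↦ A  (constrained at step 1)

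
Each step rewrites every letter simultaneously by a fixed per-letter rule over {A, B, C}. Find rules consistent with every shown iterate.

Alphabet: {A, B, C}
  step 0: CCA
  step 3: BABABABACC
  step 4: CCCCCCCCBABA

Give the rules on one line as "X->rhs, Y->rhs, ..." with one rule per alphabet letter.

A->C, B->C, C->BA

  step 3 ⇒ step 4: BABABABACC ⇒ C·C·C·C·C·C·C·C·BA·BA
    A ↦ C
    B ↦ C
    C ↦ BA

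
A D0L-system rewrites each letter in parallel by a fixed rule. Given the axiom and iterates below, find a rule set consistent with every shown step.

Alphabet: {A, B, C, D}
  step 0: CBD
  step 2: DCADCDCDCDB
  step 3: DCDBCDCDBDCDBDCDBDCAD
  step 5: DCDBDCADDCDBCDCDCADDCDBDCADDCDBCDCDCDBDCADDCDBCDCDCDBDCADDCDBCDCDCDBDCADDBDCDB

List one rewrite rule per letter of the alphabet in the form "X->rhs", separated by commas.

A->C, B->AD, C->DB, D->DC

  step 2 ⇒ step 3: DCADCDCDCDB ⇒ DC·DB·C·DC·DB·DC·DB·DC·DB·DC·AD
    A ↦ C
    B ↦ AD
    C ↦ DB
    D ↦ DC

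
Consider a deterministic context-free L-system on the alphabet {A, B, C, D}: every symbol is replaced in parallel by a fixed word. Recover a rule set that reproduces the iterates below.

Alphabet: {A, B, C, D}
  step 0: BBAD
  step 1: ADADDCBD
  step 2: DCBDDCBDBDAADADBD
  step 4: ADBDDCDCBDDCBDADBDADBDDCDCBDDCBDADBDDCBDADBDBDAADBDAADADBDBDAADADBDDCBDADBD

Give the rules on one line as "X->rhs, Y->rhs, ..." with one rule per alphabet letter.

  step 1 ⇒ step 2: ADADDCBD ⇒ DC·BD·DC·BD·BD·AAD·AD·BD
    A ↦ DC
    B ↦ AD
    C ↦ AAD
    D ↦ BD

A->DC, B->AD, C->AAD, D->BD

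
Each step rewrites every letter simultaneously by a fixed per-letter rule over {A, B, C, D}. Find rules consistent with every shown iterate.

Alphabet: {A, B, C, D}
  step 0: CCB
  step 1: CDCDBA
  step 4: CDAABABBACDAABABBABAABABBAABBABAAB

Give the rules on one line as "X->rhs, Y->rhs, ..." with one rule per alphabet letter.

  step 0 ⇒ step 1: CCB ⇒ CD·CD·BA
    B ↦ BA
    C ↦ CD
    A ↦ AB  (constrained at step 1)
    D ↦ A  (constrained at step 1)

A->AB, B->BA, C->CD, D->A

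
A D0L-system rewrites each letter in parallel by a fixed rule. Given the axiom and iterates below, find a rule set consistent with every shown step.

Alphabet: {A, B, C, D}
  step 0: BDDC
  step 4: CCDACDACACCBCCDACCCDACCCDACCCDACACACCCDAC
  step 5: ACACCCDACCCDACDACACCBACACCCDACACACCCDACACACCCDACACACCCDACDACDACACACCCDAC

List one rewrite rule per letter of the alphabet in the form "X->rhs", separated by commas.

  step 4 ⇒ step 5: CCDACDACACCBCCDACCCDACCCDACCCDACACACCCDAC ⇒ AC·AC·CC·D·AC·CC·D·AC·D·AC·AC·CB·AC·AC·CC·D·AC·AC·AC·CC·D·AC·AC·AC·CC·D·AC·AC·AC·CC·D·AC·D·AC·D·AC·AC·AC·CC·D·AC
    A ↦ D
    B ↦ CB
    C ↦ AC
    D ↦ CC

A->D, B->CB, C->AC, D->CC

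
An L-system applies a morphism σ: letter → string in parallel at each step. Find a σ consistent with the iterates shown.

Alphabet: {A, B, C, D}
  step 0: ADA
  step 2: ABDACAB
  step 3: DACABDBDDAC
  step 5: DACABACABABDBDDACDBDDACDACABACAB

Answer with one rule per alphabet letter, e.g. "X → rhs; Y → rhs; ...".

A->D, B->AC, C->BD, D->AB

  step 2 ⇒ step 3: ABDACAB ⇒ D·AC·AB·D·BD·D·AC
    A ↦ D
    B ↦ AC
    C ↦ BD
    D ↦ AB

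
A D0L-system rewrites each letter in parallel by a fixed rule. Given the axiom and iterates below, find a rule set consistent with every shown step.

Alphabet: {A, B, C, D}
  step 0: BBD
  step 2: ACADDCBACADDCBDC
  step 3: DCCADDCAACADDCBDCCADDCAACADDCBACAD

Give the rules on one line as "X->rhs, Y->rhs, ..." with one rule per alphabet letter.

  step 2 ⇒ step 3: ACADDCBACADDCBDC ⇒ DC·CAD·DC·A·A·CAD·DCB·DC·CAD·DC·A·A·CAD·DCB·A·CAD
    A ↦ DC
    B ↦ DCB
    C ↦ CAD
    D ↦ A

A->DC, B->DCB, C->CAD, D->A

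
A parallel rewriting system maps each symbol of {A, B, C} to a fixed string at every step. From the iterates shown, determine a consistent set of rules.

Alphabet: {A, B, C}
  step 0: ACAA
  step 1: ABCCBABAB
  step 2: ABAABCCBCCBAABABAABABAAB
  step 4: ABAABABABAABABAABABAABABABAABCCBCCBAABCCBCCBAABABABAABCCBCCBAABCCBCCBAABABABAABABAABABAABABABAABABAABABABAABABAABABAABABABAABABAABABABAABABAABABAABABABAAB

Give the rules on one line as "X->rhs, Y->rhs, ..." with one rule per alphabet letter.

A->AB, B->AAB, C->CCB

  step 1 ⇒ step 2: ABCCBABAB ⇒ AB·AAB·CCB·CCB·AAB·AB·AAB·AB·AAB
    A ↦ AB
    B ↦ AAB
    C ↦ CCB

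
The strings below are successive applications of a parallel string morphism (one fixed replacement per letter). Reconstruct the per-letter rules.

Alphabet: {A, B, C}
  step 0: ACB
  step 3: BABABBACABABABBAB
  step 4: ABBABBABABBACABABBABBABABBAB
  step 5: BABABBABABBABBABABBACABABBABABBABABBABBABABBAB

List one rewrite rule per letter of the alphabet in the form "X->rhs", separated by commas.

  step 4 ⇒ step 5: ABBABBABABBACABABBABBABABBAB ⇒ B·AB·AB·B·AB·AB·B·AB·B·AB·AB·B·ACA·B·AB·B·AB·AB·B·AB·AB·B·AB·B·AB·AB·B·AB
    A ↦ B
    B ↦ AB
    C ↦ ACA

A->B, B->AB, C->ACA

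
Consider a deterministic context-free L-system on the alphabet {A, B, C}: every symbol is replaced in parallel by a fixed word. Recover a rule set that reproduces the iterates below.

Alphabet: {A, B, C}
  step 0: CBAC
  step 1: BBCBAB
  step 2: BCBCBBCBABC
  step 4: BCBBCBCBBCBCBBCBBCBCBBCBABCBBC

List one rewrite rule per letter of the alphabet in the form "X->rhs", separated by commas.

  step 1 ⇒ step 2: BBCBAB ⇒ BC·BC·B·BC·BA·BC
    A ↦ BA
    B ↦ BC
    C ↦ B

A->BA, B->BC, C->B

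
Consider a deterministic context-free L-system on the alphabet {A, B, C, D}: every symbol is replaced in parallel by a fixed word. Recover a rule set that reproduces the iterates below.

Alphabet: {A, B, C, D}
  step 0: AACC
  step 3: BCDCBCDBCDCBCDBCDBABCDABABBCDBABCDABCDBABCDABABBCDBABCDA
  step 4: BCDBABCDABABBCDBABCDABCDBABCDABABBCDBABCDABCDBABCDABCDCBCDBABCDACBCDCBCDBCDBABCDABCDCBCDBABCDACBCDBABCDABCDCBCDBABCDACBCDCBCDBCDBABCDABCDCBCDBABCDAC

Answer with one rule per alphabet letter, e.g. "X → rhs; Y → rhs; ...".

  step 3 ⇒ step 4: BCDCBCDBCDCBCDBCDBABCDABABBCDBABCDABCDBABCDABABBCDBABCDA ⇒ BCD·BAB·CDA·BAB·BCD·BAB·CDA·BCD·BAB·CDA·BAB·BCD·BAB·CDA·BCD·BAB·CDA·BCD·C·BCD·BAB·CDA·C·BCD·C·BCD·BCD·BAB·CDA·BCD·C·BCD·BAB·CDA·C·BCD·BAB·CDA·BCD·C·BCD·BAB·CDA·C·BCD·C·BCD·BCD·BAB·CDA·BCD·C·BCD·BAB·CDA·C
    A ↦ C
    B ↦ BCD
    C ↦ BAB
    D ↦ CDA

A->C, B->BCD, C->BAB, D->CDA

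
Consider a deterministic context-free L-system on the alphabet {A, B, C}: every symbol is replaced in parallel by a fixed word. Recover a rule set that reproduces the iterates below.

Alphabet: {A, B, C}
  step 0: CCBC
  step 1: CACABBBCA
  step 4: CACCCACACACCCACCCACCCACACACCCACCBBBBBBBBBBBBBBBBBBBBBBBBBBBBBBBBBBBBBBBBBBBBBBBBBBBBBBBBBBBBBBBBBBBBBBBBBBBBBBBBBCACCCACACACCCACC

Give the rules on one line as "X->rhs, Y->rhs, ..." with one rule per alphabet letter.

  step 0 ⇒ step 1: CCBC ⇒ CA·CA·BBB·CA
    B ↦ BBB
    C ↦ CA
    A ↦ CC  (constrained at step 1)

A->CC, B->BBB, C->CA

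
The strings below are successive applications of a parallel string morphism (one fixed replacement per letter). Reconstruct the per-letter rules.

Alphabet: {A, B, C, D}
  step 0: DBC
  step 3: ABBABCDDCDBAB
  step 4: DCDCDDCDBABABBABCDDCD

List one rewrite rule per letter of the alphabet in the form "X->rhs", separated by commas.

  step 3 ⇒ step 4: ABBABCDDCDBAB ⇒ D·CD·CD·D·CD·B·AB·AB·B·AB·CD·D·CD
    A ↦ D
    B ↦ CD
    C ↦ B
    D ↦ AB

A->D, B->CD, C->B, D->AB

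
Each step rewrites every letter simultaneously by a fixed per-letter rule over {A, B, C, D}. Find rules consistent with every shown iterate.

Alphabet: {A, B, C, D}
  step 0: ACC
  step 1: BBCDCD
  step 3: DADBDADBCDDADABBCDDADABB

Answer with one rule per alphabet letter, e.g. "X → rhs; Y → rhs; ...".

A->BB, B->DB, C->CD, D->DA

  step 0 ⇒ step 1: ACC ⇒ BB·CD·CD
    A ↦ BB
    C ↦ CD
    B ↦ DB  (constrained at step 1)
    D ↦ DA  (constrained at step 1)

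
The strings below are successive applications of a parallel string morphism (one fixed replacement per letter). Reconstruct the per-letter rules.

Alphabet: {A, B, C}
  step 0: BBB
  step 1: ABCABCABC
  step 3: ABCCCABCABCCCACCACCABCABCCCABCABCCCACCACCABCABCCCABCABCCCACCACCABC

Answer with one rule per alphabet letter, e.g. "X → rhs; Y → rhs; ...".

  step 0 ⇒ step 1: BBB ⇒ ABC·ABC·ABC
    B ↦ ABC
    A ↦ BC  (constrained at step 1)
    C ↦ CCA  (constrained at step 1)

A->BC, B->ABC, C->CCA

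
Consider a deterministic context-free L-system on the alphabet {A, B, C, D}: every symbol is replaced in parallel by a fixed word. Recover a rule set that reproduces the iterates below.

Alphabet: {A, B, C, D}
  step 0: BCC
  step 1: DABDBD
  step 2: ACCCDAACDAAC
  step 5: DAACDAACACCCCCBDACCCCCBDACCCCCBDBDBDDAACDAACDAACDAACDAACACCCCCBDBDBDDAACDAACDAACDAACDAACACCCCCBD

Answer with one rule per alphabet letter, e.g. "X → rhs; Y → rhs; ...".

A->CC, B->DA, C->BD, D->AC

  step 1 ⇒ step 2: DABDBD ⇒ AC·CC·DA·AC·DA·AC
    A ↦ CC
    B ↦ DA
    D ↦ AC
  step 0 ⇒ step 1: BCC ⇒ DA·BD·BD
    C ↦ BD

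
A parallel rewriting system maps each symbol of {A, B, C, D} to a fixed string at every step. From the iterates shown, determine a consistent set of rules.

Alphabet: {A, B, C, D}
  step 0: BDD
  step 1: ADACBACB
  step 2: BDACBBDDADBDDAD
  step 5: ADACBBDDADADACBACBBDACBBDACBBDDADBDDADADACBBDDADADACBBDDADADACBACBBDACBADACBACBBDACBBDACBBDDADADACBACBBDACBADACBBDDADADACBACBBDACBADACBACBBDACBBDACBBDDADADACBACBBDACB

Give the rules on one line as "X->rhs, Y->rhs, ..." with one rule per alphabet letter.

  step 1 ⇒ step 2: ADACBACB ⇒ BD·ACB·BD·D·AD·BD·D·AD
    A ↦ BD
    B ↦ AD
    C ↦ D
    D ↦ ACB

A->BD, B->AD, C->D, D->ACB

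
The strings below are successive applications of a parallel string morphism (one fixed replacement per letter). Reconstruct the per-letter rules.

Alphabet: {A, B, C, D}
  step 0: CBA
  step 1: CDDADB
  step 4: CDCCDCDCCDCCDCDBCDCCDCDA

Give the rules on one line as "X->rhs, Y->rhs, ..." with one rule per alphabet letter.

  step 0 ⇒ step 1: CBA ⇒ CD·DA·DB
    A ↦ DB
    B ↦ DA
    C ↦ CD
    D ↦ C  (constrained at step 1)

A->DB, B->DA, C->CD, D->C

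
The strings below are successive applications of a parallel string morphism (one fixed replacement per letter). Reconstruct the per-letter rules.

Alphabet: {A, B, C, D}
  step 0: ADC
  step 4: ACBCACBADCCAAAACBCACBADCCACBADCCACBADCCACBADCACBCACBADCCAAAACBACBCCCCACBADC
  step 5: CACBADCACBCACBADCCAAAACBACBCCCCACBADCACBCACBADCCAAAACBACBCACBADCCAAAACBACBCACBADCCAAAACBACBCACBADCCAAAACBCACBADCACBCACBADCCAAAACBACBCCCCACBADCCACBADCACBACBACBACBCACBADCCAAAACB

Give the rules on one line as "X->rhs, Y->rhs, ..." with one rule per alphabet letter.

A->C, B->ADC, C->ACB, D->AAA

  step 4 ⇒ step 5: ACBCACBADCCAAAACBCACBADCCACBADCCACBADCCACBADCACBCACBADCCAAAACBACBCCCCACBADC ⇒ C·ACB·ADC·ACB·C·ACB·ADC·C·AAA·ACB·ACB·C·C·C·C·ACB·ADC·ACB·C·ACB·ADC·C·AAA·ACB·ACB·C·ACB·ADC·C·AAA·ACB·ACB·C·ACB·ADC·C·AAA·ACB·ACB·C·ACB·ADC·C·AAA·ACB·C·ACB·ADC·ACB·C·ACB·ADC·C·AAA·ACB·ACB·C·C·C·C·ACB·ADC·C·ACB·ADC·ACB·ACB·ACB·ACB·C·ACB·ADC·C·AAA·ACB
    A ↦ C
    B ↦ ADC
    C ↦ ACB
    D ↦ AAA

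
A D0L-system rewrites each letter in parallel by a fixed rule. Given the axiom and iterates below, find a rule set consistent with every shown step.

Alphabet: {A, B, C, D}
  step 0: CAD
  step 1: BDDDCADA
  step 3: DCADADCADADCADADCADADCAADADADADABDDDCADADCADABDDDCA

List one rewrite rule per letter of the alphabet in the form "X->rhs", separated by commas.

  step 0 ⇒ step 1: CAD ⇒ BDD·DCA·DA
    A ↦ DCA
    C ↦ BDD
    D ↦ DA
    B ↦ ADA  (constrained at step 1)

A->DCA, B->ADA, C->BDD, D->DA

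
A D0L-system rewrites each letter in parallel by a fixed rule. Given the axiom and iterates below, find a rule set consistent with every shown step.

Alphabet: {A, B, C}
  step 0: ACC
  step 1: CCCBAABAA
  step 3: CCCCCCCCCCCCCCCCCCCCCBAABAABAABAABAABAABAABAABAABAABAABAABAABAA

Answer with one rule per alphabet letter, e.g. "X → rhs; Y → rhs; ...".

A->CCC, B->C, C->BAA

  step 0 ⇒ step 1: ACC ⇒ CCC·BAA·BAA
    A ↦ CCC
    C ↦ BAA
    B ↦ C  (constrained at step 1)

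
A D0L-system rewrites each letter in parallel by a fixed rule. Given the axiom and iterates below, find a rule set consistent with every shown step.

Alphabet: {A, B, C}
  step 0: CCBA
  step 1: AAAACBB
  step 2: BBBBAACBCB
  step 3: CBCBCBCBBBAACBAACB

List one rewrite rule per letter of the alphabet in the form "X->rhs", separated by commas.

  step 2 ⇒ step 3: BBBBAACBCB ⇒ CB·CB·CB·CB·B·B·AA·CB·AA·CB
    A ↦ B
    B ↦ CB
    C ↦ AA

A->B, B->CB, C->AA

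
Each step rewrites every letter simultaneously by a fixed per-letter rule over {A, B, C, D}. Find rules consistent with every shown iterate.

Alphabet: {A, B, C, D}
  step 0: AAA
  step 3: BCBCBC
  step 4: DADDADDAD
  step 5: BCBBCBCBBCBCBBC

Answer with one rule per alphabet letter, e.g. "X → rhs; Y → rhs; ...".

  step 4 ⇒ step 5: DADDADDAD ⇒ BC·B·BC·BC·B·BC·BC·B·BC
    A ↦ B
    D ↦ BC
  step 3 ⇒ step 4: BCBCBC ⇒ D·AD·D·AD·D·AD
    B ↦ D
  step 3 ⇒ step 4: BCBCBC ⇒ D·AD·D·AD·D·AD
    C ↦ AD

A->B, B->D, C->AD, D->BC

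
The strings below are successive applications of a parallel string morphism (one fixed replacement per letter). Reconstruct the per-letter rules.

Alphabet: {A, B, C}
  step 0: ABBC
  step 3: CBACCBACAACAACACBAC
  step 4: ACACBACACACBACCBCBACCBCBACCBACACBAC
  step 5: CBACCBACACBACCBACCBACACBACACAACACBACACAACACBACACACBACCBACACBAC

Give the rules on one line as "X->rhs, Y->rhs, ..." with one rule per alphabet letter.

A->CB, B->A, C->AC

  step 4 ⇒ step 5: ACACBACACACBACCBCBACCBCBACCBACACBAC ⇒ CB·AC·CB·AC·A·CB·AC·CB·AC·CB·AC·A·CB·AC·AC·A·AC·A·CB·AC·AC·A·AC·A·CB·AC·AC·A·CB·AC·CB·AC·A·CB·AC
    A ↦ CB
    B ↦ A
    C ↦ AC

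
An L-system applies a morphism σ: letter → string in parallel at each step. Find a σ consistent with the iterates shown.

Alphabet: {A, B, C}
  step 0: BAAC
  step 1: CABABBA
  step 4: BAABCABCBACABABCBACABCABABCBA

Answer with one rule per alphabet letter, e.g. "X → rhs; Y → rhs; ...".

  step 0 ⇒ step 1: BAAC ⇒ C·AB·AB·BA
    A ↦ AB
    B ↦ C
    C ↦ BA

A->AB, B->C, C->BA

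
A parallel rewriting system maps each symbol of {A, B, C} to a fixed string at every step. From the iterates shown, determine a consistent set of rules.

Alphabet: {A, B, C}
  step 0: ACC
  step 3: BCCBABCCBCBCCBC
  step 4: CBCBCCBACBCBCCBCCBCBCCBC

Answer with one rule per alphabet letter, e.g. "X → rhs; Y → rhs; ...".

A->BA, B->C, C->BC

  step 3 ⇒ step 4: BCCBABCCBCBCCBC ⇒ C·BC·BC·C·BA·C·BC·BC·C·BC·C·BC·BC·C·BC
    A ↦ BA
    B ↦ C
    C ↦ BC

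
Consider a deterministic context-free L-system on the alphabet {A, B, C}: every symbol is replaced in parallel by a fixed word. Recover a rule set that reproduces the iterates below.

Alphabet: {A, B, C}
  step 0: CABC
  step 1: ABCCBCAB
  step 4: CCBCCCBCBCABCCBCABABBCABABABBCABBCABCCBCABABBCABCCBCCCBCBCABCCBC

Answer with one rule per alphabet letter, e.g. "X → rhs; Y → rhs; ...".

  step 0 ⇒ step 1: CABC ⇒ AB·CC·BC·AB
    A ↦ CC
    B ↦ BC
    C ↦ AB

A->CC, B->BC, C->AB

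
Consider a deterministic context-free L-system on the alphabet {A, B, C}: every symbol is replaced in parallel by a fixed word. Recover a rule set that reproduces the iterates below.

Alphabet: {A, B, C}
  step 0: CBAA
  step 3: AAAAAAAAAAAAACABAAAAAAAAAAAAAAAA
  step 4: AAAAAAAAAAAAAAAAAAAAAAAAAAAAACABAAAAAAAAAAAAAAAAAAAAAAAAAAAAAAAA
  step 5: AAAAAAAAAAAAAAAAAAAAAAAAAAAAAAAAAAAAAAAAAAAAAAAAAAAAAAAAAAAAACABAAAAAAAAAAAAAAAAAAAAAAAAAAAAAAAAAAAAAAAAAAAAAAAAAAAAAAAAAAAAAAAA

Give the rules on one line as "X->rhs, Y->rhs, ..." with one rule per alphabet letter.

A->AA, B->CAB, C->A

  step 4 ⇒ step 5: AAAAAAAAAAAAAAAAAAAAAAAAAAAAACABAAAAAAAAAAAAAAAAAAAAAAAAAAAAAAAA ⇒ AA·AA·AA·AA·AA·AA·AA·AA·AA·AA·AA·AA·AA·AA·AA·AA·AA·AA·AA·AA·AA·AA·AA·AA·AA·AA·AA·AA·AA·A·AA·CAB·AA·AA·AA·AA·AA·AA·AA·AA·AA·AA·AA·AA·AA·AA·AA·AA·AA·AA·AA·AA·AA·AA·AA·AA·AA·AA·AA·AA·AA·AA·AA·AA
    A ↦ AA
    B ↦ CAB
    C ↦ A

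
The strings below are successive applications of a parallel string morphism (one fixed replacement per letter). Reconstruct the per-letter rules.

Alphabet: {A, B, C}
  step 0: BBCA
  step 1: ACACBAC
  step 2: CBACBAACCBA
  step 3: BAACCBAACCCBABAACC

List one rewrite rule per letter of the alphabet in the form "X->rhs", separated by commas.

A->C, B->AC, C->BA

  step 2 ⇒ step 3: CBACBAACCBA ⇒ BA·AC·C·BA·AC·C·C·BA·BA·AC·C
    A ↦ C
    B ↦ AC
    C ↦ BA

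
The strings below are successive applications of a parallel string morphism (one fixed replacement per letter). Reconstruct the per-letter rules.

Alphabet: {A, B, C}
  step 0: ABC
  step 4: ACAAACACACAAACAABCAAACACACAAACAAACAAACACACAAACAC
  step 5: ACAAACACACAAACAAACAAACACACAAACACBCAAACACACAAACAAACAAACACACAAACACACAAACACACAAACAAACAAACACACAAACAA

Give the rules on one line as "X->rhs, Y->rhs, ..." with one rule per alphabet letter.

  step 4 ⇒ step 5: ACAAACACACAAACAABCAAACACACAAACAAACAAACACACAAACAC ⇒ AC·AA·AC·AC·AC·AA·AC·AA·AC·AA·AC·AC·AC·AA·AC·AC·BC·AA·AC·AC·AC·AA·AC·AA·AC·AA·AC·AC·AC·AA·AC·AC·AC·AA·AC·AC·AC·AA·AC·AA·AC·AA·AC·AC·AC·AA·AC·AA
    A ↦ AC
    B ↦ BC
    C ↦ AA

A->AC, B->BC, C->AA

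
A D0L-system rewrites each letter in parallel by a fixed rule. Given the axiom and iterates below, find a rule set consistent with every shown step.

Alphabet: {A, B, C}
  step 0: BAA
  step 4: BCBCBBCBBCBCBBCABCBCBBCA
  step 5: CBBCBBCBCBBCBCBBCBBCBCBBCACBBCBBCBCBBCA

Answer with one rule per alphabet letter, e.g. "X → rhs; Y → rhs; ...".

A->CA, B->CB, C->B

  step 4 ⇒ step 5: BCBCBBCBBCBCBBCABCBCBBCA ⇒ CB·B·CB·B·CB·CB·B·CB·CB·B·CB·B·CB·CB·B·CA·CB·B·CB·B·CB·CB·B·CA
    A ↦ CA
    B ↦ CB
    C ↦ B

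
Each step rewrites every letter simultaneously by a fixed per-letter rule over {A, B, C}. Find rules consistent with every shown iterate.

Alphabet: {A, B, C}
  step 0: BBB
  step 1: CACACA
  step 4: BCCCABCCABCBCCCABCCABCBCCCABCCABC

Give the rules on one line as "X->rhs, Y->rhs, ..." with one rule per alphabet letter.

A->C, B->CA, C->BC

  step 0 ⇒ step 1: BBB ⇒ CA·CA·CA
    B ↦ CA
    A ↦ C  (constrained at step 1)
    C ↦ BC  (constrained at step 1)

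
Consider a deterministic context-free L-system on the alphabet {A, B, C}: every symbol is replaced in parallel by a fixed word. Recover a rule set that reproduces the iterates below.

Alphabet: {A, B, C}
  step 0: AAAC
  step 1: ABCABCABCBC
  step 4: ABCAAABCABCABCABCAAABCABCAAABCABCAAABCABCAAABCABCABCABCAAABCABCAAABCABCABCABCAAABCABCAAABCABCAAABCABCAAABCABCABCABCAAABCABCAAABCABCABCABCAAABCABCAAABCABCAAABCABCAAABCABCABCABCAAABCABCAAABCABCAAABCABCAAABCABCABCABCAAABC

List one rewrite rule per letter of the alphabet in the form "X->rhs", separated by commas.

  step 0 ⇒ step 1: AAAC ⇒ ABC·ABC·ABC·BC
    A ↦ ABC
    C ↦ BC
    B ↦ AAA  (constrained at step 1)

A->ABC, B->AAA, C->BC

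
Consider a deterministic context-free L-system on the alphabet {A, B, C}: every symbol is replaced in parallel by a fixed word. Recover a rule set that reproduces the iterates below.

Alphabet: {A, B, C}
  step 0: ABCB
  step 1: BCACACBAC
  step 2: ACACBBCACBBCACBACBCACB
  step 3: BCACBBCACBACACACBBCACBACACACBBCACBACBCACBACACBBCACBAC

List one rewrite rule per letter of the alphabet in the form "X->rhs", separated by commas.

A->BC, B->AC, C->ACB

  step 2 ⇒ step 3: ACACBBCACBBCACBACBCACB ⇒ BC·ACB·BC·ACB·AC·AC·ACB·BC·ACB·AC·AC·ACB·BC·ACB·AC·BC·ACB·AC·ACB·BC·ACB·AC
    A ↦ BC
    B ↦ AC
    C ↦ ACB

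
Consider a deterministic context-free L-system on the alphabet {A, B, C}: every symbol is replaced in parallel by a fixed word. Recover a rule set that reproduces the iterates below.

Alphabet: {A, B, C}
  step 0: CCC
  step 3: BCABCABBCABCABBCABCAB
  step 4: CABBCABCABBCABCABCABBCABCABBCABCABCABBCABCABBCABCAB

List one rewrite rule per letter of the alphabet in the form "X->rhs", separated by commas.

A->CAB, B->CAB, C->B

  step 3 ⇒ step 4: BCABCABBCABCABBCABCAB ⇒ CAB·B·CAB·CAB·B·CAB·CAB·CAB·B·CAB·CAB·B·CAB·CAB·CAB·B·CAB·CAB·B·CAB·CAB
    A ↦ CAB
    B ↦ CAB
    C ↦ B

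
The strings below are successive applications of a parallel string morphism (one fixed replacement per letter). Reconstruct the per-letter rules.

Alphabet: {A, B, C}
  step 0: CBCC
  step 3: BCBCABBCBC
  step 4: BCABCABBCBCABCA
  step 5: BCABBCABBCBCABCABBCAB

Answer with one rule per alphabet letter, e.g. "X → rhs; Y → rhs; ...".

A->B, B->BC, C->A

  step 4 ⇒ step 5: BCABCABBCBCABCA ⇒ BC·A·B·BC·A·B·BC·BC·A·BC·A·B·BC·A·B
    A ↦ B
    B ↦ BC
    C ↦ A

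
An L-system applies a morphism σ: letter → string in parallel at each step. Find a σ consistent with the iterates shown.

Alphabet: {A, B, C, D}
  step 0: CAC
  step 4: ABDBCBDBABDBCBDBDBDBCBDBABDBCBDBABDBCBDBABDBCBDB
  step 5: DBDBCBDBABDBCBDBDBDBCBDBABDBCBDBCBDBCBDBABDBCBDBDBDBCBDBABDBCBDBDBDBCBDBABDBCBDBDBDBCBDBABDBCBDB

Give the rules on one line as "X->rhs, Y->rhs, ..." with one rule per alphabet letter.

A->DB, B->DB, C->AB, D->CB

  step 4 ⇒ step 5: ABDBCBDBABDBCBDBDBDBCBDBABDBCBDBABDBCBDBABDBCBDB ⇒ DB·DB·CB·DB·AB·DB·CB·DB·DB·DB·CB·DB·AB·DB·CB·DB·CB·DB·CB·DB·AB·DB·CB·DB·DB·DB·CB·DB·AB·DB·CB·DB·DB·DB·CB·DB·AB·DB·CB·DB·DB·DB·CB·DB·AB·DB·CB·DB
    A ↦ DB
    B ↦ DB
    C ↦ AB
    D ↦ CB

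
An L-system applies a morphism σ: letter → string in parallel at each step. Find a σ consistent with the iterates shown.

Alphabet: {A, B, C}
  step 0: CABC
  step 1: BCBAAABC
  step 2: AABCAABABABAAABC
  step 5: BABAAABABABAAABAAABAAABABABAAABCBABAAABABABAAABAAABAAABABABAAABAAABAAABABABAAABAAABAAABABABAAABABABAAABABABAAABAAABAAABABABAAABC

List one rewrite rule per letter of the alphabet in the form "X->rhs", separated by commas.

A->BA, B->AA, C->BC

  step 1 ⇒ step 2: BCBAAABC ⇒ AA·BC·AA·BA·BA·BA·AA·BC
    A ↦ BA
    B ↦ AA
    C ↦ BC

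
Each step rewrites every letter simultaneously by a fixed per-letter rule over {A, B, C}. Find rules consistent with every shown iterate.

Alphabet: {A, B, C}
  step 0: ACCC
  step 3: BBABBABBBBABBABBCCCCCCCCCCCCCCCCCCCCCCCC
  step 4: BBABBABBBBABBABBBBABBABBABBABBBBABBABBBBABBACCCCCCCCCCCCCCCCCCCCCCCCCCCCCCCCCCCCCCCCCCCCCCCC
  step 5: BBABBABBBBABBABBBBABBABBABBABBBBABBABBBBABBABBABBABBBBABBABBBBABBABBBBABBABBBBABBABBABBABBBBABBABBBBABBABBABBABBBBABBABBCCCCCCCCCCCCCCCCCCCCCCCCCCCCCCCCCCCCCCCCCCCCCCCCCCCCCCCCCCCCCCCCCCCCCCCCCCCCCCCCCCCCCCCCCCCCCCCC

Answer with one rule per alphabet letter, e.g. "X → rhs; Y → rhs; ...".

  step 4 ⇒ step 5: BBABBABBBBABBABBBBABBABBABBABBBBABBABBBBABBACCCCCCCCCCCCCCCCCCCCCCCCCCCCCCCCCCCCCCCCCCCCCCCC ⇒ BBA·BBA·BB·BBA·BBA·BB·BBA·BBA·BBA·BBA·BB·BBA·BBA·BB·BBA·BBA·BBA·BBA·BB·BBA·BBA·BB·BBA·BBA·BB·BBA·BBA·BB·BBA·BBA·BBA·BBA·BB·BBA·BBA·BB·BBA·BBA·BBA·BBA·BB·BBA·BBA·BB·CC·CC·CC·CC·CC·CC·CC·CC·CC·CC·CC·CC·CC·CC·CC·CC·CC·CC·CC·CC·CC·CC·CC·CC·CC·CC·CC·CC·CC·CC·CC·CC·CC·CC·CC·CC·CC·CC·CC·CC·CC·CC·CC·CC·CC·CC·CC·CC
    A ↦ BB
    B ↦ BBA
    C ↦ CC

A->BB, B->BBA, C->CC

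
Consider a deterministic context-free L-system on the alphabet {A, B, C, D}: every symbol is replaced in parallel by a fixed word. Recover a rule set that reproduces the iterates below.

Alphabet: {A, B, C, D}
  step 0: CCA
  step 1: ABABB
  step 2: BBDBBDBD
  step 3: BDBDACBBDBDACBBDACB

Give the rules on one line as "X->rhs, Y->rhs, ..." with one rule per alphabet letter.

A->B, B->BD, C->AB, D->ACB

  step 2 ⇒ step 3: BBDBBDBD ⇒ BD·BD·ACB·BD·BD·ACB·BD·ACB
    B ↦ BD
    D ↦ ACB
  step 0 ⇒ step 1: CCA ⇒ AB·AB·B
    A ↦ B
  step 0 ⇒ step 1: CCA ⇒ AB·AB·B
    C ↦ AB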